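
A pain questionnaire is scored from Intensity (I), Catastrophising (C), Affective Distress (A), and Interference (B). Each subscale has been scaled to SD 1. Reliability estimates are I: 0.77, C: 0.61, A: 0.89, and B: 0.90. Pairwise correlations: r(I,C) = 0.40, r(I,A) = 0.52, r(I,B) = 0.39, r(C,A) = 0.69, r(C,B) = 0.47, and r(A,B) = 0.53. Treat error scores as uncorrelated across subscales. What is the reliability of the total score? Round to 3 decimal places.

Var(I+C+A+B) = 4 + 2·[0.40 + 0.52 + 0.39 + 0.69 + 0.47 + 0.53] = 4 + 6 = 10.
With uncorrelated errors the cross-covariances are all true-score covariance, so they carry over unchanged; only the diagonal terms shrink to ρᵢσᵢ².
True-score variance = [0.77 + 0.61 + 0.89 + 0.90] + 6 = 3.17 + 6 = 9.17.
Reliability = 9.17 / 10 = 0.917.

0.917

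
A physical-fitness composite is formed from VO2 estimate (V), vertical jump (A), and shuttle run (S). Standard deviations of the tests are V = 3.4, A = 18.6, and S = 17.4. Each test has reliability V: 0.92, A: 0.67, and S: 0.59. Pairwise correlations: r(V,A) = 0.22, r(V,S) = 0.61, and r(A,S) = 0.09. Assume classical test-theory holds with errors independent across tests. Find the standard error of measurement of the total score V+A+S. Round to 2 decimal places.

15.47

Var(total) = 660.28 + 158.256 = 818.536.
True-score variance = 421.057 + 158.256 = 579.313, so reliability = 0.7077.
Error variance = 818.536 − 579.313 = 239.223; SEM = √239.223 = 15.47.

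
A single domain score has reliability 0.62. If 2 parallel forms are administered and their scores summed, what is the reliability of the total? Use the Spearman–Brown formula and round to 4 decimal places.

0.7654

ρ_k = kρ / (1 + (k−1)ρ) = 2·0.62 / (1 + 1·0.62) = 1.240 / 1.620 = 0.7654.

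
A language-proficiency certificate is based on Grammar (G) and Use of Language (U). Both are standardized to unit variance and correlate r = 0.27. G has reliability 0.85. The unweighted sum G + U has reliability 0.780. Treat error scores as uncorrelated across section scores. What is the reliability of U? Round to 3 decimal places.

Var(G+U) = 2 + 2·0.27 = 2.540.
True-score variance = ρ_G + ρ_U + 2·0.27, so 0.780 = (0.85 + ρ_U + 0.54) / 2.540.
ρ_U = 0.780·2.540 − 0.85 − 0.54 = 0.591.

0.591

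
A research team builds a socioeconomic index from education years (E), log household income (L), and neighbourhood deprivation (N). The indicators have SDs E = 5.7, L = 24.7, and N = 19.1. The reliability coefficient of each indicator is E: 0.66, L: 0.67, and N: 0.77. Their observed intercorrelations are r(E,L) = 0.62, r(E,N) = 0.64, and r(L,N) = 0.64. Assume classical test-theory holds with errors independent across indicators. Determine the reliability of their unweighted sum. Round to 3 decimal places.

Var(E+L+N) = 5.7² + 24.7² + 19.1² + 2·[5.7·24.7·0.62 + 5.7·19.1·0.64 + 24.7·19.1·0.64] = 1007.39 + 917.799 = 1925.19.
Because errors are independent across components, Cov(Tᵢ,Tⱼ) = Cov(Xᵢ,Xⱼ); the off-diagonal part of the true-score variance is the same as above.
True-score variance = [5.7²·0.66 + 24.7²·0.67 + 19.1²·0.77] + 917.799 = 711.107 + 917.799 = 1628.91.
Reliability = 1628.91 / 1925.19 = 0.846.

0.846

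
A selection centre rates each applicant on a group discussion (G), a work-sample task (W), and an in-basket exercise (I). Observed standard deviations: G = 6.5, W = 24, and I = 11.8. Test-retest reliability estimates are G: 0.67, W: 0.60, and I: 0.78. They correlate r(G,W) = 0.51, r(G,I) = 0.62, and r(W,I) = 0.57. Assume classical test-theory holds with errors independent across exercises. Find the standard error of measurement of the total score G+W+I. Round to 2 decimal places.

Var(total) = 757.49 + 577.076 = 1334.57.
True-score variance = 482.515 + 577.076 = 1059.59, so reliability = 0.7940.
Error variance = 1334.57 − 1059.59 = 274.975; SEM = √274.975 = 16.58.

16.58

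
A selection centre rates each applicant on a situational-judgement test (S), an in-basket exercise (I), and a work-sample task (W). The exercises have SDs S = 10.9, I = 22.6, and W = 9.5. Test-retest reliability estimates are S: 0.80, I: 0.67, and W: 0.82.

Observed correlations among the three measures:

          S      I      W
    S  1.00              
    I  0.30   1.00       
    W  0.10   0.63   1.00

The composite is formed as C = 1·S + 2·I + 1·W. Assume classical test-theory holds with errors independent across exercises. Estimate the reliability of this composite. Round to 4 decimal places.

0.7703

Var(C) = 10.9² + 2²·22.6² + 9.5² + 2·[2·10.9·22.6·0.30 + 10.9·9.5·0.10 + 2·22.6·9.5·0.63] = 2252.1 + 857.362 = 3109.46.
Because errors are independent across components, Cov(Tᵢ,Tⱼ) = Cov(Xᵢ,Xⱼ); the off-diagonal part of the true-score variance is the same as above.
True-score variance = [10.9²·0.80 + 2²·22.6²·0.67 + 9.5²·0.82] + 857.362 = 1537.89 + 857.362 = 2395.25.
Reliability = 2395.25 / 3109.46 = 0.7703.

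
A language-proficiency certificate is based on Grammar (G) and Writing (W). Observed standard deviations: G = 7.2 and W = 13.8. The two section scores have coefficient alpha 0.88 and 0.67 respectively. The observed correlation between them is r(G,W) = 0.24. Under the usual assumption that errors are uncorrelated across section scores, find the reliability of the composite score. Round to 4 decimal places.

0.7618

Var(G+W) = 7.2² + 13.8² + 2·[7.2·13.8·0.24] = 242.28 + 47.6928 = 289.973.
Because errors are independent across components, Cov(Tᵢ,Tⱼ) = Cov(Xᵢ,Xⱼ); the off-diagonal part of the true-score variance is the same as above.
True-score variance = [7.2²·0.88 + 13.8²·0.67] + 47.6928 = 173.214 + 47.6928 = 220.907.
Reliability = 220.907 / 289.973 = 0.7618.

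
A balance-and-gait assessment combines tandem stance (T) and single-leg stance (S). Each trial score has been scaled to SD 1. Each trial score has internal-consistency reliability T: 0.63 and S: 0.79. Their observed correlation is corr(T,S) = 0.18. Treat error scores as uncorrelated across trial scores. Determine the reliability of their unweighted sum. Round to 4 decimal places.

0.7542

Var(T+S) = 2 + 2·[0.18] = 2 + 0.36 = 2.36.
Because errors are independent across components, Cov(Tᵢ,Tⱼ) = Cov(Xᵢ,Xⱼ); the off-diagonal part of the true-score variance is the same as above.
True-score variance = [0.63 + 0.79] + 0.36 = 1.42 + 0.36 = 1.78.
Reliability = 1.78 / 2.36 = 0.7542.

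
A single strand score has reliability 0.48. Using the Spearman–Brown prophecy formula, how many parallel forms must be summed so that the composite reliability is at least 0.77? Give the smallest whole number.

4

k ≥ ρ*(1−ρ₁)/(ρ₁(1−ρ*)) = 0.77·0.52 / (0.48·0.23) = 3.627.
Smallest integer k = 4.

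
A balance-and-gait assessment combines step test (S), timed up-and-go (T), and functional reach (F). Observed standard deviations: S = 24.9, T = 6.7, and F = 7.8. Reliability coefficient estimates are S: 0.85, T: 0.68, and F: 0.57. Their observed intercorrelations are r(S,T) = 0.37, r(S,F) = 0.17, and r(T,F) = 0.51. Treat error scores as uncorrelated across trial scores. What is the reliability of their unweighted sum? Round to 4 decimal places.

0.8621

Var(S+T+F) = 24.9² + 6.7² + 7.8² + 2·[24.9·6.7·0.37 + 24.9·7.8·0.17 + 6.7·7.8·0.51] = 725.74 + 242.794 = 968.534.
Because errors are independent across components, Cov(Tᵢ,Tⱼ) = Cov(Xᵢ,Xⱼ); the off-diagonal part of the true-score variance is the same as above.
True-score variance = [24.9²·0.85 + 6.7²·0.68 + 7.8²·0.57] + 242.794 = 592.212 + 242.794 = 835.007.
Reliability = 835.007 / 968.534 = 0.8621.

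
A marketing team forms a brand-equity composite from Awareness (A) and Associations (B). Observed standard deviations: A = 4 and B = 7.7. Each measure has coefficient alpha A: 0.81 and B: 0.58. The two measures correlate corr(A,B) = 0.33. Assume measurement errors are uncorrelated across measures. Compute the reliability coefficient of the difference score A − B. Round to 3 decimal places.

Var(A−B) = 4² + 7.7² − 2·4·7.7·0.33 = 75.29 − 20.328 = 54.962.
Under uncorrelated errors the observed covariances equal the true-score covariances, so only the own-variance terms attenuate.
True-score variance = [4²·0.81 + 7.7²·0.58] − 20.328 = 47.3482 − 20.328 = 27.0202.
Reliability = 27.0202 / 54.962 = 0.492.

0.492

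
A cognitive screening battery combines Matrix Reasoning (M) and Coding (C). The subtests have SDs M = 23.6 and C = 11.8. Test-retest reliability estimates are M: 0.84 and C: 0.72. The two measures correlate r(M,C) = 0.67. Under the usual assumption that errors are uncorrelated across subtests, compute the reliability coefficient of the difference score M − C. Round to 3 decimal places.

0.603

Var(M−C) = 23.6² + 11.8² − 2·23.6·11.8·0.67 = 696.2 − 373.163 = 323.037.
With uncorrelated errors the cross-covariances are all true-score covariance, so they carry over unchanged; only the diagonal terms shrink to ρᵢσᵢ².
True-score variance = [23.6²·0.84 + 11.8²·0.72] − 373.163 = 568.099 − 373.163 = 194.936.
Reliability = 194.936 / 323.037 = 0.603.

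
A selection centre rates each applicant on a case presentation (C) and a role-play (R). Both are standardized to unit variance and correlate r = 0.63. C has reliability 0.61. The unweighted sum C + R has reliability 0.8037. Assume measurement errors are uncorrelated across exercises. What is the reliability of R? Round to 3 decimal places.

Var(C+R) = 2 + 2·0.63 = 3.260.
True-score variance = ρ_C + ρ_R + 2·0.63, so 0.8037 = (0.61 + ρ_R + 1.26) / 3.260.
ρ_R = 0.8037·3.260 − 0.61 − 1.26 = 0.750.

0.750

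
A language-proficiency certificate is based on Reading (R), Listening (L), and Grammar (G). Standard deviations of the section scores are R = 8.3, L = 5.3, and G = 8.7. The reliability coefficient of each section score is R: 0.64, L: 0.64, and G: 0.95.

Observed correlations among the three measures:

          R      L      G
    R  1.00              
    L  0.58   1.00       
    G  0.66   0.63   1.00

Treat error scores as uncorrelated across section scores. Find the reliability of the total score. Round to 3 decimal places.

Var(R+L+G) = 8.3² + 5.3² + 8.7² + 2·[8.3·5.3·0.58 + 8.3·8.7·0.66 + 5.3·8.7·0.63] = 172.67 + 204.444 = 377.114.
With uncorrelated errors the cross-covariances are all true-score covariance, so they carry over unchanged; only the diagonal terms shrink to ρᵢσᵢ².
True-score variance = [8.3²·0.64 + 5.3²·0.64 + 8.7²·0.95] + 204.444 = 133.973 + 204.444 = 338.417.
Reliability = 338.417 / 377.114 = 0.897.

0.897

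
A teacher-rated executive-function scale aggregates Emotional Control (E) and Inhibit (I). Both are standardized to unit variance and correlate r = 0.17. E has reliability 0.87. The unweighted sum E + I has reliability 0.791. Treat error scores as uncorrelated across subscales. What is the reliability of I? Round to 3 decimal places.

Var(E+I) = 2 + 2·0.17 = 2.340.
True-score variance = ρ_E + ρ_I + 2·0.17, so 0.791 = (0.87 + ρ_I + 0.34) / 2.340.
ρ_I = 0.791·2.340 − 0.87 − 0.34 = 0.641.

0.641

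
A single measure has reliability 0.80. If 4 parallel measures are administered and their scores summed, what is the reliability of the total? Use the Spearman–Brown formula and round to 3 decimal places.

ρ_k = kρ / (1 + (k−1)ρ) = 4·0.80 / (1 + 3·0.80) = 3.200 / 3.400 = 0.941.

0.941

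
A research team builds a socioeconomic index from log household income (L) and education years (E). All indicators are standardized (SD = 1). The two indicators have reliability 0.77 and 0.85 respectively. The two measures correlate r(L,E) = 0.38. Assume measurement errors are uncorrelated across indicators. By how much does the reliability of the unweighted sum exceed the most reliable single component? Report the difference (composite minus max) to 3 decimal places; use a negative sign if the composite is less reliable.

Var(sum) = 2 + 0.76 = 2.76; true-score variance = 1.62 + 0.76 = 2.38; composite reliability = 0.8623.
Max component reliability = 0.8500.
Difference = 0.8623 − 0.8500 = 0.012.

0.012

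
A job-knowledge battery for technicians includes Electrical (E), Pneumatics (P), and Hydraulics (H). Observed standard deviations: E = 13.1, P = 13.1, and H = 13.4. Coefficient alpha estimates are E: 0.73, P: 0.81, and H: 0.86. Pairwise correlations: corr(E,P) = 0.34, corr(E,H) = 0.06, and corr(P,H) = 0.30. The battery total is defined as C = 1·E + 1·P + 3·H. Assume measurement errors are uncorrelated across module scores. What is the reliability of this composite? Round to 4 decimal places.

Var(C) = 13.1² + 13.1² + 3²·13.4² + 2·[13.1·13.1·0.34 + 3·13.1·13.4·0.06 + 3·13.1·13.4·0.30] = 1959.26 + 495.861 = 2455.12.
Because errors are independent across components, Cov(Tᵢ,Tⱼ) = Cov(Xᵢ,Xⱼ); the off-diagonal part of the true-score variance is the same as above.
True-score variance = [13.1²·0.73 + 13.1²·0.81 + 3²·13.4²·0.86] + 495.861 = 1654.07 + 495.861 = 2149.93.
Reliability = 2149.93 / 2455.12 = 0.8757.

0.8757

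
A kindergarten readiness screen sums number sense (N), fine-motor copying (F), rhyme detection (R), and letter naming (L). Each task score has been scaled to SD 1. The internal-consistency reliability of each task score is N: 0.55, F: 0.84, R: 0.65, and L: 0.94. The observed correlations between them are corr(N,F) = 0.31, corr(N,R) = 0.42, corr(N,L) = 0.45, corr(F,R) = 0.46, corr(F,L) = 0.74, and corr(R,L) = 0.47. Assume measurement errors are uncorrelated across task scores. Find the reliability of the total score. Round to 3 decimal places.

0.895

Var(N+F+R+L) = 4 + 2·[0.31 + 0.42 + 0.45 + 0.46 + 0.74 + 0.47] = 4 + 5.7 = 9.7.
Because errors are independent across components, Cov(Tᵢ,Tⱼ) = Cov(Xᵢ,Xⱼ); the off-diagonal part of the true-score variance is the same as above.
True-score variance = [0.55 + 0.84 + 0.65 + 0.94] + 5.7 = 2.98 + 5.7 = 8.68.
Reliability = 8.68 / 9.7 = 0.895.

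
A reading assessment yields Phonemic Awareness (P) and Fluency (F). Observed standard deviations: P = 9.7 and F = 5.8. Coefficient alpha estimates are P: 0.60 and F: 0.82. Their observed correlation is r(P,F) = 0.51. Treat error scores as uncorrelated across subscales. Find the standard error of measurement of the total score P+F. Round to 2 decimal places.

6.61

Var(total) = 127.73 + 57.3852 = 185.115.
True-score variance = 84.0388 + 57.3852 = 141.424, so reliability = 0.7640.
Error variance = 185.115 − 141.424 = 43.6912; SEM = √43.6912 = 6.61.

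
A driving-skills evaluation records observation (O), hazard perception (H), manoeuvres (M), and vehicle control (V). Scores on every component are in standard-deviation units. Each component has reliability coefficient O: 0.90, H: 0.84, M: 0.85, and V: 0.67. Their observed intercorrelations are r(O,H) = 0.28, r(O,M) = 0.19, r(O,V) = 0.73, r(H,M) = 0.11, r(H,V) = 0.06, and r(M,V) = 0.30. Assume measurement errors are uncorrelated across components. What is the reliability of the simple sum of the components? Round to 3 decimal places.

0.899

Var(O+H+M+V) = 4 + 2·[0.28 + 0.19 + 0.73 + 0.11 + 0.06 + 0.30] = 4 + 3.34 = 7.34.
Because errors are independent across components, Cov(Tᵢ,Tⱼ) = Cov(Xᵢ,Xⱼ); the off-diagonal part of the true-score variance is the same as above.
True-score variance = [0.90 + 0.84 + 0.85 + 0.67] + 3.34 = 3.26 + 3.34 = 6.6.
Reliability = 6.6 / 7.34 = 0.899.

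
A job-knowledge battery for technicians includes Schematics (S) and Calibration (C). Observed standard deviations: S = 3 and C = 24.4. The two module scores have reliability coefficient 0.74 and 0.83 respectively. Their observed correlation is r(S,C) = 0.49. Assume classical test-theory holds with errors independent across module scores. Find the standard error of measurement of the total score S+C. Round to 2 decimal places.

10.18

Var(total) = 604.36 + 71.736 = 676.096.
True-score variance = 500.809 + 71.736 = 572.545, so reliability = 0.8468.
Error variance = 676.096 − 572.545 = 103.551; SEM = √103.551 = 10.18.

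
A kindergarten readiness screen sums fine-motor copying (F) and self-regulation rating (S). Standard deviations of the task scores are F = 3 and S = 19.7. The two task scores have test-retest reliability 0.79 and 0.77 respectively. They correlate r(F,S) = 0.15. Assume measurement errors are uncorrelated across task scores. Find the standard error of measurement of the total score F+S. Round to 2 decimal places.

9.55

Var(total) = 397.09 + 17.73 = 414.82.
True-score variance = 305.939 + 17.73 = 323.669, so reliability = 0.7803.
Error variance = 414.82 − 323.669 = 91.1507; SEM = √91.1507 = 9.55.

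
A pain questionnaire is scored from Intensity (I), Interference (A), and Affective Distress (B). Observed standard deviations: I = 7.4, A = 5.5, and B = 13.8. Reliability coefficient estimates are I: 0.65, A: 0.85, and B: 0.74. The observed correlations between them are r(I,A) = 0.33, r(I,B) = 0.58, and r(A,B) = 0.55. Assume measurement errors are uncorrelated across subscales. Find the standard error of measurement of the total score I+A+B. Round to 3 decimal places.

8.557

Var(total) = 275.45 + 228.811 = 504.261.
True-score variance = 202.232 + 228.811 = 431.043, so reliability = 0.8548.
Error variance = 504.261 − 431.043 = 73.2179; SEM = √73.2179 = 8.557.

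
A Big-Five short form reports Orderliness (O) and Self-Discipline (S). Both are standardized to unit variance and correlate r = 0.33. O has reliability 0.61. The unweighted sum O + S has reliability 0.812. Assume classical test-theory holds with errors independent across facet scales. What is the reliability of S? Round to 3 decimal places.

Var(O+S) = 2 + 2·0.33 = 2.660.
True-score variance = ρ_O + ρ_S + 2·0.33, so 0.812 = (0.61 + ρ_S + 0.66) / 2.660.
ρ_S = 0.812·2.660 − 0.61 − 0.66 = 0.890.

0.890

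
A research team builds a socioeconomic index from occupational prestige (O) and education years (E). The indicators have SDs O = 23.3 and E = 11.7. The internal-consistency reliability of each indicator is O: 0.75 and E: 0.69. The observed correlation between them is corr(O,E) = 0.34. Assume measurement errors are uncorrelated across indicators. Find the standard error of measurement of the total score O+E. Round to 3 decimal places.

13.348

Var(total) = 679.78 + 185.375 = 865.155.
True-score variance = 501.622 + 185.375 = 686.996, so reliability = 0.7941.
Error variance = 865.155 − 686.996 = 178.158; SEM = √178.158 = 13.348.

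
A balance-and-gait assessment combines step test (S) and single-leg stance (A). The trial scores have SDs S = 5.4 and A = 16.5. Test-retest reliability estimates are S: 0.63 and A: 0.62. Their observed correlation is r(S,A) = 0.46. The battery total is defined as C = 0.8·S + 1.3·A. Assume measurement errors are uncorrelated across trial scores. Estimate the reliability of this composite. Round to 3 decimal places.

Var(C) = 0.8²·5.4² + 1.3²·16.5² + 2·[1.04·5.4·16.5·0.46] = 478.765 + 85.2509 = 564.016.
With uncorrelated errors the cross-covariances are all true-score covariance, so they carry over unchanged; only the diagonal terms shrink to ρᵢσᵢ².
True-score variance = [0.8²·5.4²·0.63 + 1.3²·16.5²·0.62] + 85.2509 = 297.021 + 85.2509 = 382.272.
Reliability = 382.272 / 564.016 = 0.678.

0.678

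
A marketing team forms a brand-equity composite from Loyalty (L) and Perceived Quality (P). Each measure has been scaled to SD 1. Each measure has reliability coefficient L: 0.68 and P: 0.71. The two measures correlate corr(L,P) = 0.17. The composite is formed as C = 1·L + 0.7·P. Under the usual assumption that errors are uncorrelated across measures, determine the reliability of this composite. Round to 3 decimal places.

Var(C) = 1 + 0.7² + 2·[0.7·0.17] = 1.49 + 0.238 = 1.728.
With uncorrelated errors the cross-covariances are all true-score covariance, so they carry over unchanged; only the diagonal terms shrink to ρᵢσᵢ².
True-score variance = [0.68 + 0.7²·0.71] + 0.238 = 1.0279 + 0.238 = 1.2659.
Reliability = 1.2659 / 1.728 = 0.733.

0.733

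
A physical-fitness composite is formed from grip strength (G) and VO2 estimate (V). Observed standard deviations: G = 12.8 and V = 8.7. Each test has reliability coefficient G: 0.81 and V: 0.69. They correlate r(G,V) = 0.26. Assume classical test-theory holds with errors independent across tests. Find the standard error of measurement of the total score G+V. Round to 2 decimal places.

Var(total) = 239.53 + 57.9072 = 297.437.
True-score variance = 184.936 + 57.9072 = 242.844, so reliability = 0.8165.
Error variance = 297.437 − 242.844 = 54.5935; SEM = √54.5935 = 7.39.

7.39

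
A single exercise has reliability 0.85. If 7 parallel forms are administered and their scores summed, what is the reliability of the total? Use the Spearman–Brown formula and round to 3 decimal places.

0.975

ρ_k = kρ / (1 + (k−1)ρ) = 7·0.85 / (1 + 6·0.85) = 5.950 / 6.100 = 0.975.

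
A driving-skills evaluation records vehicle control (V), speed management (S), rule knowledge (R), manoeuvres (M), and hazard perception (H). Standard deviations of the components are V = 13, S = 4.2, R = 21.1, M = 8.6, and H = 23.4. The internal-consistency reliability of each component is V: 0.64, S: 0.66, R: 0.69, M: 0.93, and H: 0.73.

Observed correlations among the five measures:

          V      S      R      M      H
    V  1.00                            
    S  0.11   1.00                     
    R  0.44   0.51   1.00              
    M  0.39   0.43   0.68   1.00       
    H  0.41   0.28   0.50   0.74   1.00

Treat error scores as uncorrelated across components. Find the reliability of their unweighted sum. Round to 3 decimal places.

0.883

Var(V+S+R+M+H) = 13² + 4.2² + 21.1² + 8.6² + 23.4² + 2·[13·4.2·0.11 + 13·21.1·0.44 + 13·8.6·0.39 + 13·23.4·0.41 + 4.2·21.1·0.51 + 4.2·8.6·0.43 + 4.2·23.4·0.28 + 21.1·8.6·0.68 + 21.1·23.4·0.50 + 8.6·23.4·0.74] = 1253.37 + 1804.9 = 3058.27.
Because errors are independent across components, Cov(Tᵢ,Tⱼ) = Cov(Xᵢ,Xⱼ); the off-diagonal part of the true-score variance is the same as above.
True-score variance = [13²·0.64 + 4.2²·0.66 + 21.1²·0.69 + 8.6²·0.93 + 23.4²·0.73] + 1804.9 = 895.499 + 1804.9 = 2700.4.
Reliability = 2700.4 / 3058.27 = 0.883.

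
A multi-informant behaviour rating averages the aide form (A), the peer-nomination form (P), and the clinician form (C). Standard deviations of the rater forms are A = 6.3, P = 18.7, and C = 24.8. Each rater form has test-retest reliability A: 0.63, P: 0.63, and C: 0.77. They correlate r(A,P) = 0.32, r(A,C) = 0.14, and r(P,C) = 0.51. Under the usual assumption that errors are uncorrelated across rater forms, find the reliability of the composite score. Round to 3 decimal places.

Var(A+P+C) = 6.3² + 18.7² + 24.8² + 2·[6.3·18.7·0.32 + 6.3·24.8·0.14 + 18.7·24.8·0.51] = 1004.42 + 592.181 = 1596.6.
Because errors are independent across components, Cov(Tᵢ,Tⱼ) = Cov(Xᵢ,Xⱼ); the off-diagonal part of the true-score variance is the same as above.
True-score variance = [6.3²·0.63 + 18.7²·0.63 + 24.8²·0.77] + 592.181 = 718.89 + 592.181 = 1311.07.
Reliability = 1311.07 / 1596.6 = 0.821.

0.821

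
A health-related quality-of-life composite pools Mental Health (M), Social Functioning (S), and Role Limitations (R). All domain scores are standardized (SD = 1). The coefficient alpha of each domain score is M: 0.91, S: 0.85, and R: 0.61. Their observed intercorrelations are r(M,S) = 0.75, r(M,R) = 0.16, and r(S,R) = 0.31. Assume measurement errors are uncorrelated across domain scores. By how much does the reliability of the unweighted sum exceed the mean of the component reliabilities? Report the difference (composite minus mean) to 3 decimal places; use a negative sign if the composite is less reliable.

0.094

Var(sum) = 3 + 2.44 = 5.44; true-score variance = 2.37 + 2.44 = 4.81; composite reliability = 0.8842.
Mean component reliability = 0.7900.
Difference = 0.8842 − 0.7900 = 0.094.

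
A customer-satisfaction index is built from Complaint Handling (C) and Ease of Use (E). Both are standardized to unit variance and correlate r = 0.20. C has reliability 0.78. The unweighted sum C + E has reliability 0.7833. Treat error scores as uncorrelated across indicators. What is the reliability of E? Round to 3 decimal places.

Var(C+E) = 2 + 2·0.20 = 2.400.
True-score variance = ρ_C + ρ_E + 2·0.20, so 0.7833 = (0.78 + ρ_E + 0.40) / 2.400.
ρ_E = 0.7833·2.400 − 0.78 − 0.40 = 0.700.

0.700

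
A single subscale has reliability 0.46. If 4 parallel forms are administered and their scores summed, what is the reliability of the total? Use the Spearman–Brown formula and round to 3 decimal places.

0.773

ρ_k = kρ / (1 + (k−1)ρ) = 4·0.46 / (1 + 3·0.46) = 1.840 / 2.380 = 0.773.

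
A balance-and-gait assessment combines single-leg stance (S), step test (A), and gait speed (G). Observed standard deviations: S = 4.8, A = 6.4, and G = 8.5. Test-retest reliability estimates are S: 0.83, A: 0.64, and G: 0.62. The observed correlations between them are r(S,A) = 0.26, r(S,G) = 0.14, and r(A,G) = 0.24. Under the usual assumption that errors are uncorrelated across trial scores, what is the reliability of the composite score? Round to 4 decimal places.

0.7570

Var(S+A+G) = 4.8² + 6.4² + 8.5² + 2·[4.8·6.4·0.26 + 4.8·8.5·0.14 + 6.4·8.5·0.24] = 136.25 + 53.5104 = 189.76.
Under uncorrelated errors the observed covariances equal the true-score covariances, so only the own-variance terms attenuate.
True-score variance = [4.8²·0.83 + 6.4²·0.64 + 8.5²·0.62] + 53.5104 = 90.1326 + 53.5104 = 143.643.
Reliability = 143.643 / 189.76 = 0.7570.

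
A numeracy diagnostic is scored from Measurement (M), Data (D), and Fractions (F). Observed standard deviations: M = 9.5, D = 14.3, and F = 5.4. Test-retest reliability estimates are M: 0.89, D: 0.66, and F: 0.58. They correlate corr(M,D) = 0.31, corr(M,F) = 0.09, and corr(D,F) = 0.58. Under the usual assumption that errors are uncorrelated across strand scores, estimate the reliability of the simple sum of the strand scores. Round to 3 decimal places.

0.819

Var(M+D+F) = 9.5² + 14.3² + 5.4² + 2·[9.5·14.3·0.31 + 9.5·5.4·0.09 + 14.3·5.4·0.58] = 323.9 + 183.036 = 506.936.
Because errors are independent across components, Cov(Tᵢ,Tⱼ) = Cov(Xᵢ,Xⱼ); the off-diagonal part of the true-score variance is the same as above.
True-score variance = [9.5²·0.89 + 14.3²·0.66 + 5.4²·0.58] + 183.036 = 232.199 + 183.036 = 415.235.
Reliability = 415.235 / 506.936 = 0.819.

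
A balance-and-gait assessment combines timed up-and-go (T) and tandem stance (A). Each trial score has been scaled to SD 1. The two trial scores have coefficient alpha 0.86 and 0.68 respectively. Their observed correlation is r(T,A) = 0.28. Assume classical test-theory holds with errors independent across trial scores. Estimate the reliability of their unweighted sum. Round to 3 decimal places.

0.820

Var(T+A) = 2 + 2·[0.28] = 2 + 0.56 = 2.56.
Because errors are independent across components, Cov(Tᵢ,Tⱼ) = Cov(Xᵢ,Xⱼ); the off-diagonal part of the true-score variance is the same as above.
True-score variance = [0.86 + 0.68] + 0.56 = 1.54 + 0.56 = 2.1.
Reliability = 2.1 / 2.56 = 0.820.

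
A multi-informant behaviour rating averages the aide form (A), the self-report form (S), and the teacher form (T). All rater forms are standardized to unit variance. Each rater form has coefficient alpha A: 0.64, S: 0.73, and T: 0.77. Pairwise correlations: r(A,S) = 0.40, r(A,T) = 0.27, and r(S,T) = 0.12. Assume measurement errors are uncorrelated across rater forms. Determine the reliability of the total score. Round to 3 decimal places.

Var(A+S+T) = 3 + 2·[0.40 + 0.27 + 0.12] = 3 + 1.58 = 4.58.
Under uncorrelated errors the observed covariances equal the true-score covariances, so only the own-variance terms attenuate.
True-score variance = [0.64 + 0.73 + 0.77] + 1.58 = 2.14 + 1.58 = 3.72.
Reliability = 3.72 / 4.58 = 0.812.

0.812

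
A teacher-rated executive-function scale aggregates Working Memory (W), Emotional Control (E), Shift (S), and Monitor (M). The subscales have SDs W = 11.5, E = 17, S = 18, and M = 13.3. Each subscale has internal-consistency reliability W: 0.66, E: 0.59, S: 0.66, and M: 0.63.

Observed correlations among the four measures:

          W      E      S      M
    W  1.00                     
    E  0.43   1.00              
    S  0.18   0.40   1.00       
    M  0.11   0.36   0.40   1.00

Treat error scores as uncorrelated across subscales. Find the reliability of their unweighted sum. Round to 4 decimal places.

Var(W+E+S+M) = 11.5² + 17² + 18² + 13.3² + 2·[11.5·17·0.43 + 11.5·18·0.18 + 11.5·13.3·0.11 + 17·18·0.40 + 17·13.3·0.36 + 18·13.3·0.40] = 922.14 + 875.411 = 1797.55.
Under uncorrelated errors the observed covariances equal the true-score covariances, so only the own-variance terms attenuate.
True-score variance = [11.5²·0.66 + 17²·0.59 + 18²·0.66 + 13.3²·0.63] + 875.411 = 583.076 + 875.411 = 1458.49.
Reliability = 1458.49 / 1797.55 = 0.8114.

0.8114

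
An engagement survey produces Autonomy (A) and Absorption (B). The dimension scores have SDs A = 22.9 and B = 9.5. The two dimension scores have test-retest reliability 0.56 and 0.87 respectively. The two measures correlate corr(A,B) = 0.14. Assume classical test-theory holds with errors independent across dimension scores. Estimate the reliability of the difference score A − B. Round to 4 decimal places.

Var(A−B) = 22.9² + 9.5² − 2·22.9·9.5·0.14 = 614.66 − 60.914 = 553.746.
Under uncorrelated errors the observed covariances equal the true-score covariances, so only the own-variance terms attenuate.
True-score variance = [22.9²·0.56 + 9.5²·0.87] − 60.914 = 372.187 − 60.914 = 311.273.
Reliability = 311.273 / 553.746 = 0.5621.

0.5621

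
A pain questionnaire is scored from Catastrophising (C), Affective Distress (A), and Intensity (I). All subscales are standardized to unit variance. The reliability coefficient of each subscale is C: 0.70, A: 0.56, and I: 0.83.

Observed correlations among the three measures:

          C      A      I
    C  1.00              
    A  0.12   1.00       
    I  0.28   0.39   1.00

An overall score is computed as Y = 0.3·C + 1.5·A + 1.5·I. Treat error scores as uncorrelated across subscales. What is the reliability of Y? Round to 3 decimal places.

Var(Y) = 0.3² + 1.5² + 1.5² + 2·[0.45·0.12 + 0.45·0.28 + 2.25·0.39] = 4.59 + 2.115 = 6.705.
Under uncorrelated errors the observed covariances equal the true-score covariances, so only the own-variance terms attenuate.
True-score variance = [0.3²·0.70 + 1.5²·0.56 + 1.5²·0.83] + 2.115 = 3.1905 + 2.115 = 5.3055.
Reliability = 5.3055 / 6.705 = 0.791.

0.791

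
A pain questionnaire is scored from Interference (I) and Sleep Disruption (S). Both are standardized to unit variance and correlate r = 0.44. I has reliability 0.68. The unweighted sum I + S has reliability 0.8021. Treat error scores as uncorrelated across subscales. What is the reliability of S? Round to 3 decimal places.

Var(I+S) = 2 + 2·0.44 = 2.880.
True-score variance = ρ_I + ρ_S + 2·0.44, so 0.8021 = (0.68 + ρ_S + 0.88) / 2.880.
ρ_S = 0.8021·2.880 − 0.68 − 0.88 = 0.750.

0.750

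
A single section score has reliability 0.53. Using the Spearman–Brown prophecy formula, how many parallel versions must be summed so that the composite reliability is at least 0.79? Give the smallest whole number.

k ≥ ρ*(1−ρ₁)/(ρ₁(1−ρ*)) = 0.79·0.47 / (0.53·0.21) = 3.336.
Smallest integer k = 4.

4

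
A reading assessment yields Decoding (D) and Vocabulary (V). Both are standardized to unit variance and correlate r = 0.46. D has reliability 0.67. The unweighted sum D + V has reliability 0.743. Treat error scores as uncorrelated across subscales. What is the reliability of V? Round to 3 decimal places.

0.580

Var(D+V) = 2 + 2·0.46 = 2.920.
True-score variance = ρ_D + ρ_V + 2·0.46, so 0.743 = (0.67 + ρ_V + 0.92) / 2.920.
ρ_V = 0.743·2.920 − 0.67 − 0.92 = 0.580.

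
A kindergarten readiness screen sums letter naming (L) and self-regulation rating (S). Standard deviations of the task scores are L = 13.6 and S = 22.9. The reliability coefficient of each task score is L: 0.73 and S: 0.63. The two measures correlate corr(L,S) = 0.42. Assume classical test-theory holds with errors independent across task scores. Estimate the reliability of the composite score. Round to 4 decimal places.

0.7487

Var(L+S) = 13.6² + 22.9² + 2·[13.6·22.9·0.42] = 709.37 + 261.61 = 970.98.
Because errors are independent across components, Cov(Tᵢ,Tⱼ) = Cov(Xᵢ,Xⱼ); the off-diagonal part of the true-score variance is the same as above.
True-score variance = [13.6²·0.73 + 22.9²·0.63] + 261.61 = 465.399 + 261.61 = 727.009.
Reliability = 727.009 / 970.98 = 0.7487.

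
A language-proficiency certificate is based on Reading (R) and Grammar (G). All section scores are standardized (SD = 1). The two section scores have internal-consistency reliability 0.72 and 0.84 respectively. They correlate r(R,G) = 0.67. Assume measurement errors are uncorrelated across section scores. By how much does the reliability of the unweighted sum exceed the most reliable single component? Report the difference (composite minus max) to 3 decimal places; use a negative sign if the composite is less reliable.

Var(sum) = 2 + 1.34 = 3.34; true-score variance = 1.56 + 1.34 = 2.9; composite reliability = 0.8683.
Max component reliability = 0.8400.
Difference = 0.8683 − 0.8400 = 0.028.

0.028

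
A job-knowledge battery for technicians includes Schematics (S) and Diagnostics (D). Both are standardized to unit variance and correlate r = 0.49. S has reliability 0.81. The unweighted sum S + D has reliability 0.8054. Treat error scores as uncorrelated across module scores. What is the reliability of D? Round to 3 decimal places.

Var(S+D) = 2 + 2·0.49 = 2.980.
True-score variance = ρ_S + ρ_D + 2·0.49, so 0.8054 = (0.81 + ρ_D + 0.98) / 2.980.
ρ_D = 0.8054·2.980 − 0.81 − 0.98 = 0.610.

0.610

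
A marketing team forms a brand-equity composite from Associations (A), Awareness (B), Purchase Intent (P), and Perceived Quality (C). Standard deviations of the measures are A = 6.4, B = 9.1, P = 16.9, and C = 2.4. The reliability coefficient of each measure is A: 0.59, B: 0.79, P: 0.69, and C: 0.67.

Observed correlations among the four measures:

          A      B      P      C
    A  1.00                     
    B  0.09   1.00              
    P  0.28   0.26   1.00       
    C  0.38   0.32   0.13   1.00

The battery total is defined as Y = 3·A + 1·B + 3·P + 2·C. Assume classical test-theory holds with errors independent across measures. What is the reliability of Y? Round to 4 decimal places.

0.7581

Var(Y) = 3²·6.4² + 9.1² + 3²·16.9² + 2²·2.4² + 2·[3·6.4·9.1·0.09 + 9·6.4·16.9·0.28 + 6·6.4·2.4·0.38 + 3·9.1·16.9·0.26 + 2·9.1·2.4·0.32 + 6·16.9·2.4·0.13] = 3044.98 + 977.759 = 4022.74.
With uncorrelated errors the cross-covariances are all true-score covariance, so they carry over unchanged; only the diagonal terms shrink to ρᵢσᵢ².
True-score variance = [3²·6.4²·0.59 + 9.1²·0.79 + 3²·16.9²·0.69 + 2²·2.4²·0.67] + 977.759 = 2071.99 + 977.759 = 3049.75.
Reliability = 3049.75 / 4022.74 = 0.7581.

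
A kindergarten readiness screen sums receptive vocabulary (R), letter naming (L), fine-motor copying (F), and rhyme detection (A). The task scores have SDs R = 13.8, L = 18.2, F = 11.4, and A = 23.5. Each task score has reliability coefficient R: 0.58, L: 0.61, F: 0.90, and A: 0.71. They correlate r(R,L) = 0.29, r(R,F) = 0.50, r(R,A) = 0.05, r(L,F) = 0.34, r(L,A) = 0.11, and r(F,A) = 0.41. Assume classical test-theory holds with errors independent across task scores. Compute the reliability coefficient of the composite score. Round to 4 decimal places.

0.8083

Var(R+L+F+A) = 13.8² + 18.2² + 11.4² + 23.5² + 2·[13.8·18.2·0.29 + 13.8·11.4·0.50 + 13.8·23.5·0.05 + 18.2·11.4·0.34 + 18.2·23.5·0.11 + 11.4·23.5·0.41] = 1203.89 + 790.281 = 1994.17.
With uncorrelated errors the cross-covariances are all true-score covariance, so they carry over unchanged; only the diagonal terms shrink to ρᵢσᵢ².
True-score variance = [13.8²·0.58 + 18.2²·0.61 + 11.4²·0.90 + 23.5²·0.71] + 790.281 = 821.573 + 790.281 = 1611.85.
Reliability = 1611.85 / 1994.17 = 0.8083.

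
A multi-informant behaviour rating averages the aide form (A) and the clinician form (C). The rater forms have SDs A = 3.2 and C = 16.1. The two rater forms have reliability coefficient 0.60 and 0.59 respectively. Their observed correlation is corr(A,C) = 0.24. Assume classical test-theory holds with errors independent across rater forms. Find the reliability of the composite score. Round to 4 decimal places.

0.6248

Var(A+C) = 3.2² + 16.1² + 2·[3.2·16.1·0.24] = 269.45 + 24.7296 = 294.18.
Under uncorrelated errors the observed covariances equal the true-score covariances, so only the own-variance terms attenuate.
True-score variance = [3.2²·0.60 + 16.1²·0.59] + 24.7296 = 159.078 + 24.7296 = 183.808.
Reliability = 183.808 / 294.18 = 0.6248.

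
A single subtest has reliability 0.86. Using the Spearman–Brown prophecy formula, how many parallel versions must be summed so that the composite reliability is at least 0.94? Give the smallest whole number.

3

k ≥ ρ*(1−ρ₁)/(ρ₁(1−ρ*)) = 0.94·0.14 / (0.86·0.06) = 2.550.
Smallest integer k = 3.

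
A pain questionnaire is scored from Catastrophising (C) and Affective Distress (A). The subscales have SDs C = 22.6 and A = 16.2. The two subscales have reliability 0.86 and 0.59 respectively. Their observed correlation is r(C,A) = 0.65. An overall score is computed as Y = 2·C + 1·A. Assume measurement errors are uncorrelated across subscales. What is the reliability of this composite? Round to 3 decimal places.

0.879

Var(Y) = 2²·22.6² + 16.2² + 2·[2·22.6·16.2·0.65] = 2305.48 + 951.912 = 3257.39.
Because errors are independent across components, Cov(Tᵢ,Tⱼ) = Cov(Xᵢ,Xⱼ); the off-diagonal part of the true-score variance is the same as above.
True-score variance = [2²·22.6²·0.86 + 16.2²·0.59] + 951.912 = 1911.85 + 951.912 = 2863.77.
Reliability = 2863.77 / 3257.39 = 0.879.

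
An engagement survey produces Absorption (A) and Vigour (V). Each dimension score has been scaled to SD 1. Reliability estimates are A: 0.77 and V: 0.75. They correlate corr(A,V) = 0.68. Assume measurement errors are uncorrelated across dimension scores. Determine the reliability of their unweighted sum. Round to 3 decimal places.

Var(A+V) = 2 + 2·[0.68] = 2 + 1.36 = 3.36.
Because errors are independent across components, Cov(Tᵢ,Tⱼ) = Cov(Xᵢ,Xⱼ); the off-diagonal part of the true-score variance is the same as above.
True-score variance = [0.77 + 0.75] + 1.36 = 1.52 + 1.36 = 2.88.
Reliability = 2.88 / 3.36 = 0.857.

0.857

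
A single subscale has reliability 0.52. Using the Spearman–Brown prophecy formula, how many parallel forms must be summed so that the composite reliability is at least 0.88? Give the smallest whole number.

k ≥ ρ*(1−ρ₁)/(ρ₁(1−ρ*)) = 0.88·0.48 / (0.52·0.12) = 6.769.
Smallest integer k = 7.

7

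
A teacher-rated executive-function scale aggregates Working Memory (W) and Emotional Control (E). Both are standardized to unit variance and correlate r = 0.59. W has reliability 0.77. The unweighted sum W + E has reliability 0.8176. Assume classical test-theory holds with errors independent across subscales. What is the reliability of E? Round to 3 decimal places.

Var(W+E) = 2 + 2·0.59 = 3.180.
True-score variance = ρ_W + ρ_E + 2·0.59, so 0.8176 = (0.77 + ρ_E + 1.18) / 3.180.
ρ_E = 0.8176·3.180 − 0.77 − 1.18 = 0.650.

0.650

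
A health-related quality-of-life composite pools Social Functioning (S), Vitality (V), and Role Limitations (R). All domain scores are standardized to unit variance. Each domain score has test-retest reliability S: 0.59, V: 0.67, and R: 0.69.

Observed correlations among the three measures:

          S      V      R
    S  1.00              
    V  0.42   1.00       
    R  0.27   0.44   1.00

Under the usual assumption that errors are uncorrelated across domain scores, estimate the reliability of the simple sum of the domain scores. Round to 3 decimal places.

0.800

Var(S+V+R) = 3 + 2·[0.42 + 0.27 + 0.44] = 3 + 2.26 = 5.26.
Under uncorrelated errors the observed covariances equal the true-score covariances, so only the own-variance terms attenuate.
True-score variance = [0.59 + 0.67 + 0.69] + 2.26 = 1.95 + 2.26 = 4.21.
Reliability = 4.21 / 5.26 = 0.800.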